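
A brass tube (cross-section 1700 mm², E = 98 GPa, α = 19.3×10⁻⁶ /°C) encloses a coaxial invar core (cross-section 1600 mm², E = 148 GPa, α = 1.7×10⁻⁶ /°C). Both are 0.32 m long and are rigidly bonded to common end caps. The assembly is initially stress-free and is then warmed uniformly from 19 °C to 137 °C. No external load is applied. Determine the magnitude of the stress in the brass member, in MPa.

Both members must finish at the same length. With the larger α, the brass tends to over-expand; the plates restrain it, putting the brass in compression and the invar in tension. With no external load the two internal forces are equal and opposite, magnitude P.
Compatibility of the two members (thermal + elastic change equal): (α₁ − α₂)ΔT = P·[1/(A₁E₁) + 1/(A₂E₂)].
|α₁ − α₂|·ΔT = 17.6×10⁻⁶ × 118 = 0.002077.
1/(A₁E₁) + 1/(A₂E₂) = 1/(1700×98×10³) + 1/(1600×148×10³) = 1.023×10⁻⁸ N⁻¹.
So P = 0.002077 / 1.023×10⁻⁸ = 203.1 kN.
σ_{brass} = P/A₁ = 203100/1700 = 119.5 MPa, compressive.

σ ≈ 119 MPa (compressive)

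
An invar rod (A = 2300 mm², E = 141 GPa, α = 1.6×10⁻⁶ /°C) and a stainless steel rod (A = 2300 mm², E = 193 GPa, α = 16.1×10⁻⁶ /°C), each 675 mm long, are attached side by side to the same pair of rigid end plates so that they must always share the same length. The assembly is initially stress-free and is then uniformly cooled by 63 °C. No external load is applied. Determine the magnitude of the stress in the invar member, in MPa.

σ ≈ 74.4 MPa (compressive)

Equilibrium of a rigid end plate with no external load gives equal and opposite internal forces ±P in the two members. Since α_{stainless steel} > α_{invar}, cooling drives the stainless steel into tension and the invar into compression.
Compatibility of the two members (thermal + elastic change equal): (α₁ − α₂)ΔT = P·[1/(A₁E₁) + 1/(A₂E₂)].
|α₁ − α₂|·ΔT = 14.5×10⁻⁶ × 63 = 0.0009135.
1/(A₁E₁) + 1/(A₂E₂) = 1/(2300×141×10³) + 1/(2300×193×10³) = 5.336×10⁻⁹ N⁻¹.
So P = 0.0009135 / 5.336×10⁻⁹ = 171.2 kN.
σ_{invar} = P/A₁ = 171200/2300 = 74.43 MPa, compressive.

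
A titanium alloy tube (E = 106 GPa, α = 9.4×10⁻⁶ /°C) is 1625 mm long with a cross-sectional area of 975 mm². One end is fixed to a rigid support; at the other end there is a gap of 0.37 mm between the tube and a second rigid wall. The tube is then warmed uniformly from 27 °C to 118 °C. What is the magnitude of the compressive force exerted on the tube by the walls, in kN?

Free thermal elongation = αΔT L = 9.4×10⁻⁶ × 91 × 1625 = 1.39 mm.
The gap closes (δ_free > 0.37 mm) and the wall then resists a further 1.39 − 0.37 = 1.02 mm of expansion.
That suppressed elongation corresponds to σ = E·Δ/L = 106×10³ × 1.02/1625 = 66.54 MPa.
P = σA = 66.54 × 975 = 64.87 kN.

P ≈ 64.9 kN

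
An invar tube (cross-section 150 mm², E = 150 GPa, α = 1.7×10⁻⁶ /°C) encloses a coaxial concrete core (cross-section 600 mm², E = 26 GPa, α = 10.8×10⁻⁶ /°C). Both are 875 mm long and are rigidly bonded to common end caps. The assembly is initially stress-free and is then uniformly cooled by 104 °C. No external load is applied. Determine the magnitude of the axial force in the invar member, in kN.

P ≈ 8.72 kN (compressive in the invar)

The concrete has the larger α, so on cooling it would change length more than the invar if both were free. The rigid plates force a common final length, so the concrete is put into tension and the invar into compression, with equal and opposite forces P (no external load).
Compatibility of the two members (thermal + elastic change equal): (α₁ − α₂)ΔT = P·[1/(A₁E₁) + 1/(A₂E₂)].
|α₁ − α₂|·ΔT = 9.1×10⁻⁶ × 104 = 0.0009464.
1/(A₁E₁) + 1/(A₂E₂) = 1/(150×150×10³) + 1/(600×26×10³) = 1.085×10⁻⁷ N⁻¹.
P = 0.0009464 / 1.085×10⁻⁷ = 8719 N = 8.719 kN.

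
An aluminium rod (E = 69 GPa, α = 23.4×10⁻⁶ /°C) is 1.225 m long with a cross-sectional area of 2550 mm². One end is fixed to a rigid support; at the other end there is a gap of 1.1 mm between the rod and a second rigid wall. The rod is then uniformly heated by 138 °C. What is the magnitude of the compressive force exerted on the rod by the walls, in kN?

Unrestrained expansion: δ_free = αΔT L = 23.4×10⁻⁶ × 138 × 1225 = 3.956 mm.
This exceeds the 1.1 mm gap, so the wall pushes back. The portion of expansion that must be recovered elastically is δ_free − gap = 3.956 − 1.1 = 2.856 mm.
That suppressed elongation corresponds to σ = E·Δ/L = 69×10³ × 2.856/1225 = 160.9 MPa.
P = σA = 160.9 × 2550 = 410.2 kN.

P ≈ 410 kN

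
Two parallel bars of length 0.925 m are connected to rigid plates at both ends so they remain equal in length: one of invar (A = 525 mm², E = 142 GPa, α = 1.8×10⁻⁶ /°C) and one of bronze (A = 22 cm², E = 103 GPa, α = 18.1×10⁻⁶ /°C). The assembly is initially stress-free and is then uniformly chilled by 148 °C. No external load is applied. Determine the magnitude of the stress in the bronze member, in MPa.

σ ≈ 61.5 MPa (tensile)

Equilibrium of a rigid end plate with no external load gives equal and opposite internal forces ±P in the two members. Since α_{bronze} > α_{invar}, cooling drives the bronze into tension and the invar into compression.
Setting the final lengths equal and cancelling L: (α₁ − α₂)ΔT = P/(A₁E₁) + P/(A₂E₂).
|α₁ − α₂|·ΔT = 16.3×10⁻⁶ × 148 = 0.002412.
1/(A₁E₁) + 1/(A₂E₂) = 1/(525×142×10³) + 1/(2200×103×10³) = 1.783×10⁻⁸ N⁻¹.
So P = 0.002412 / 1.783×10⁻⁸ = 135.3 kN.
σ_{bronze} = P/A₂ = 135300/2200 = 61.51 MPa, tensile.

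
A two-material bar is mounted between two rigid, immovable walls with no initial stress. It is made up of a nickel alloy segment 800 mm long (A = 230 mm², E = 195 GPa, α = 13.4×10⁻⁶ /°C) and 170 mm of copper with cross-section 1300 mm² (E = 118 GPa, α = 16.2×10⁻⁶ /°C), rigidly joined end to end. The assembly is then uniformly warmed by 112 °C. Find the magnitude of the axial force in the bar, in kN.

Free thermal expansion of the whole bar: Σ αᵢΔT Lᵢ = 13.4×10⁻⁶×112×800 + 16.2×10⁻⁶×112×170 = 1.509 mm.
The walls prevent any net length change, so an axial force P (same in every segment) develops. Compatibility: P · Σ Lᵢ/(AᵢEᵢ) = δ_free.
Σ Lᵢ/(AᵢEᵢ) = 800/(230×195×10³) + 170/(1300×118×10³) = 1.895×10⁻⁵ mm/N.
P = 1.509 / 1.895×10⁻⁵ = 79650 N = 79.65 kN, compressive.

P ≈ 79.7 kN (compressive)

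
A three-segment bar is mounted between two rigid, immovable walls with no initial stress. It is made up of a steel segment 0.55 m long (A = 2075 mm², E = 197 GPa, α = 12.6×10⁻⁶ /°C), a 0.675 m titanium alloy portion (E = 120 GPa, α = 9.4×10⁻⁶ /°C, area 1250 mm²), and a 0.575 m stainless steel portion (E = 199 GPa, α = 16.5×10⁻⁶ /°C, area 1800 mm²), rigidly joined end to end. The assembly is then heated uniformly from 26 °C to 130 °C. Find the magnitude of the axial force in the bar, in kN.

Free thermal expansion of the whole bar: Σ αᵢΔT Lᵢ = 12.6×10⁻⁶×104×550 + 9.4×10⁻⁶×104×675 + 16.5×10⁻⁶×104×575 = 2.367 mm.
The walls prevent any net length change, so an axial force P (same in every segment) develops. Compatibility: P · Σ Lᵢ/(AᵢEᵢ) = δ_free.
Σ Lᵢ/(AᵢEᵢ) = 550/(2075×197×10³) + 675/(1250×120×10³) + 575/(1800×199×10³) = 7.451×10⁻⁶ mm/N.
So P = 2.367 / 7.451×10⁻⁶ = 317.7 kN, compressive.

P ≈ 318 kN (compressive)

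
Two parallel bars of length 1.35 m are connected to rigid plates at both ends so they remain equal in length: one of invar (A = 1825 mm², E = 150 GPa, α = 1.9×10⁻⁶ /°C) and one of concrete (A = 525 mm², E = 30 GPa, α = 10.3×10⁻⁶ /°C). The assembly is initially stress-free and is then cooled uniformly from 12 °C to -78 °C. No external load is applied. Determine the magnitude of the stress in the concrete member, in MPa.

Equilibrium of a rigid end plate with no external load gives equal and opposite internal forces ±P in the two members. Since α_{concrete} > α_{invar}, cooling drives the concrete into tension and the invar into compression.
Setting the final lengths equal and cancelling L: (α₁ − α₂)ΔT = P/(A₁E₁) + P/(A₂E₂).
|α₁ − α₂|·ΔT = 8.4×10⁻⁶ × 90 = 0.000756.
1/(A₁E₁) + 1/(A₂E₂) = 1/(1825×150×10³) + 1/(525×30×10³) = 6.715×10⁻⁸ N⁻¹.
P = 0.000756 / 6.715×10⁻⁸ = 11260 N = 11.26 kN.
σ_{concrete} = P/A₂ = 11260/525 = 21.45 MPa, tensile.

σ ≈ 21.4 MPa (tensile)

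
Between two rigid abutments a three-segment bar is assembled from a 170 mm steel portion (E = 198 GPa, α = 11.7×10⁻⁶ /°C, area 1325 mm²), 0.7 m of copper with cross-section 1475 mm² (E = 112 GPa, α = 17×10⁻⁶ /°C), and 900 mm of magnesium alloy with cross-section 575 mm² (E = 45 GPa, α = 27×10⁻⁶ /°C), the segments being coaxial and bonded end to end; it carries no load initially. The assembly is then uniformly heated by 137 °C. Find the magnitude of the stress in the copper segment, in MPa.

With the walls removed the bar would change length by δ_free = Σ αᵢΔT Lᵢ = 11.7×10⁻⁶×137×170 + 17×10⁻⁶×137×700 + 27×10⁻⁶×137×900 = 5.232 mm.
Since the ends are fixed, an axial force P builds up, equal in every segment, with P · Σ Lᵢ/(AᵢEᵢ) = δ_free.
The series flexibility is Σ Lᵢ/(AᵢEᵢ) = 170/(1325×198×10³) + 700/(1475×112×10³) + 900/(575×45×10³) = 3.967×10⁻⁵ mm/N.
Hence P = δ_free / Σ(L/AE) = 5.232/3.967×10⁻⁵ = 131.9 kN (compressive).
σ_{copper} = P / A = 131900 / 1475 = 89.42 MPa.

σ ≈ 89.4 MPa (compressive)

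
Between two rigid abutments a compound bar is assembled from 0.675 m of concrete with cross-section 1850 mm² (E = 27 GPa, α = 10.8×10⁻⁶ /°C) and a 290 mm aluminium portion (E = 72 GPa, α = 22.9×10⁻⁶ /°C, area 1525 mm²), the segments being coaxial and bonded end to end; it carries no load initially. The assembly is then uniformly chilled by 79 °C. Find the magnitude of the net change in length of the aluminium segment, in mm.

With the walls removed the bar would change length by δ_free = Σ αᵢΔT Lᵢ = 10.8×10⁻⁶×79×675 + 22.9×10⁻⁶×79×290 = 1.101 mm.
The rigid supports impose zero overall length change; the single axial force P common to all segments must satisfy P Σ Lᵢ/(AᵢEᵢ) = δ_free.
The series flexibility is Σ Lᵢ/(AᵢEᵢ) = 675/(1850×27×10³) + 290/(1525×72×10³) = 1.615×10⁻⁵ mm/N.
Hence P = δ_free / Σ(L/AE) = 1.101/1.615×10⁻⁵ = 68.13 kN (tensile).
For the aluminium segment, free thermal change = 22.9×10⁻⁶×79×290 = 0.5246 mm and elastic change from P = 68130×290/(1525×72×10³) = 0.1799 mm; these oppose, so the net change is 0.345 mm (segment shortens).

|ΔL| ≈ 0.345 mm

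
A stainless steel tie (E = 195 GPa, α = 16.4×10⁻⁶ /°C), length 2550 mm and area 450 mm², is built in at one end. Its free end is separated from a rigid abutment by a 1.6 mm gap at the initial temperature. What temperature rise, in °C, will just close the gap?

The gap closes when αΔT L = 1.6 mm, since the tie is still unstressed at that instant.
So ΔT = g/(αL) = 1.6/(16.4×10⁻⁶ × 2550) = 38.26 °C.

ΔT ≈ 38.3 °C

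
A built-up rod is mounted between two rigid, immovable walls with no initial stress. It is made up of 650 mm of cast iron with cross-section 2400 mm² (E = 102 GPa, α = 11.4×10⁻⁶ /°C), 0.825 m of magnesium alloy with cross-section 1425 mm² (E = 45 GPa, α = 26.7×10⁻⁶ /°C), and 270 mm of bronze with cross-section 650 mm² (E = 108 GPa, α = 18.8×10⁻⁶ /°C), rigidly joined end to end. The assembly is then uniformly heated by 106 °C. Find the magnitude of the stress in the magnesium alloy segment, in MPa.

σ ≈ 133 MPa (compressive)

With the walls removed the bar would change length by δ_free = Σ αᵢΔT Lᵢ = 11.4×10⁻⁶×106×650 + 26.7×10⁻⁶×106×825 + 18.8×10⁻⁶×106×270 = 3.658 mm.
The rigid supports impose zero overall length change; the single axial force P common to all segments must satisfy P Σ Lᵢ/(AᵢEᵢ) = δ_free.
The series flexibility is Σ Lᵢ/(AᵢEᵢ) = 650/(2400×102×10³) + 825/(1425×45×10³) + 270/(650×108×10³) = 1.937×10⁻⁵ mm/N.
Hence P = δ_free / Σ(L/AE) = 3.658/1.937×10⁻⁵ = 188.9 kN (compressive).
σ_{magnesium alloy} = P / A = 188900 / 1425 = 132.6 MPa.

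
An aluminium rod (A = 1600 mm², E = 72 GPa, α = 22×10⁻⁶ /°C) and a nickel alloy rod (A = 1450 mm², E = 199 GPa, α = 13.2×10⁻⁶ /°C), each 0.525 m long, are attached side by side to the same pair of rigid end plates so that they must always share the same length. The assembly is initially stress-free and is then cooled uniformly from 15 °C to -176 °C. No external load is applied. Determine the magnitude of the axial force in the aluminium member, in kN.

The aluminium has the larger α, so on cooling it would change length more than the nickel alloy if both were free. The rigid plates force a common final length, so the aluminium is put into tension and the nickel alloy into compression, with equal and opposite forces P (no external load).
Compatibility of the two members (thermal + elastic change equal): (α₁ − α₂)ΔT = P·[1/(A₁E₁) + 1/(A₂E₂)].
|α₁ − α₂|·ΔT = 8.8×10⁻⁶ × 191 = 0.001681.
1/(A₁E₁) + 1/(A₂E₂) = 1/(1600×72×10³) + 1/(1450×199×10³) = 1.215×10⁻⁸ N⁻¹.
P = 0.001681 / 1.215×10⁻⁸ = 138400 N = 138.4 kN.

P ≈ 138 kN (tensile in the aluminium)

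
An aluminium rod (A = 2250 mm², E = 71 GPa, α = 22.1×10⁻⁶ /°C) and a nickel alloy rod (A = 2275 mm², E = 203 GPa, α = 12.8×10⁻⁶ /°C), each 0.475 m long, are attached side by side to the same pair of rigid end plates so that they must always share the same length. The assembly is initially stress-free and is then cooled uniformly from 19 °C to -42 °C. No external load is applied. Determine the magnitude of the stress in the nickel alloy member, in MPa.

σ ≈ 29.6 MPa (compressive)

Both members must finish at the same length. With the larger α, the aluminium tends to over-contract; the plates restrain it, putting the aluminium in tension and the nickel alloy in compression. With no external load the two internal forces are equal and opposite, magnitude P.
Compatibility of the two members (thermal + elastic change equal): (α₁ − α₂)ΔT = P·[1/(A₁E₁) + 1/(A₂E₂)].
|α₁ − α₂|·ΔT = 9.3×10⁻⁶ × 61 = 0.0005673.
1/(A₁E₁) + 1/(A₂E₂) = 1/(2250×71×10³) + 1/(2275×203×10³) = 8.425×10⁻⁹ N⁻¹.
P = 0.0005673 / 8.425×10⁻⁹ = 67330 N = 67.33 kN.
σ_{nickel alloy} = P/A₂ = 67330/2275 = 29.6 MPa, compressive.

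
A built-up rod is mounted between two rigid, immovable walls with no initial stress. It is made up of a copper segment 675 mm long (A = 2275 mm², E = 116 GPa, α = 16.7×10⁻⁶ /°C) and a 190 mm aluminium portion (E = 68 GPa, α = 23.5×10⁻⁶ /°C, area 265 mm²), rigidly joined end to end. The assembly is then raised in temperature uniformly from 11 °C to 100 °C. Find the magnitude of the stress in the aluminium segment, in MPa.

σ ≈ 403 MPa (compressive)

With the walls removed the bar would change length by δ_free = Σ αᵢΔT Lᵢ = 16.7×10⁻⁶×89×675 + 23.5×10⁻⁶×89×190 = 1.401 mm.
Since the ends are fixed, an axial force P builds up, equal in every segment, with P · Σ Lᵢ/(AᵢEᵢ) = δ_free.
The series flexibility is Σ Lᵢ/(AᵢEᵢ) = 675/(2275×116×10³) + 190/(265×68×10³) = 1.31×10⁻⁵ mm/N.
So P = 1.401 / 1.31×10⁻⁵ = 106.9 kN, compressive.
σ_{aluminium} = P / A = 106900 / 265 = 403.4 MPa.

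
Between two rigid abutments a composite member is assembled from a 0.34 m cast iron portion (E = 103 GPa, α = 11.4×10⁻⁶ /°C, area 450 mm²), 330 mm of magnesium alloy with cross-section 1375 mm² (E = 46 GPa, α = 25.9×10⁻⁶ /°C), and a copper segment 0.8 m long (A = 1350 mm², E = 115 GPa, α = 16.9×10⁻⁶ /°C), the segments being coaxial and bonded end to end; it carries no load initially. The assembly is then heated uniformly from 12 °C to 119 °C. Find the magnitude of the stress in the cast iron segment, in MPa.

σ ≈ 348 MPa (compressive)

Free thermal expansion of the whole bar: Σ αᵢΔT Lᵢ = 11.4×10⁻⁶×107×340 + 25.9×10⁻⁶×107×330 + 16.9×10⁻⁶×107×800 = 2.776 mm.
Since the ends are fixed, an axial force P builds up, equal in every segment, with P · Σ Lᵢ/(AᵢEᵢ) = δ_free.
The series flexibility is Σ Lᵢ/(AᵢEᵢ) = 340/(450×103×10³) + 330/(1375×46×10³) + 800/(1350×115×10³) = 1.771×10⁻⁵ mm/N.
Hence P = δ_free / Σ(L/AE) = 2.776/1.771×10⁻⁵ = 156.8 kN (compressive).
σ_{cast iron} = P / A = 156800 / 450 = 348.4 MPa.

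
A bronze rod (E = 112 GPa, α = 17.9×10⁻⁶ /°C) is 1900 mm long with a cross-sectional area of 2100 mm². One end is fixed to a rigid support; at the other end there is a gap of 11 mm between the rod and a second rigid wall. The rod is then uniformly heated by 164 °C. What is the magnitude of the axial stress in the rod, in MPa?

If the wall were absent the rod would grow by αΔT L = 17.9×10⁻⁶ × 164 × 1900 = 5.578 mm.
This is smaller than the 11 mm clearance, so the rod expands freely without reaching the stop — the stress is zero.

σ ≈ 0 MPa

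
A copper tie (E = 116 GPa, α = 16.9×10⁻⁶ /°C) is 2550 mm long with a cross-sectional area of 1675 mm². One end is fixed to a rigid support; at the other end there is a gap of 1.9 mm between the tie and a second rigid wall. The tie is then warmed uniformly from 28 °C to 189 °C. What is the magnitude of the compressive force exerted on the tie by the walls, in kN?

If the wall were absent the tie would grow by αΔT L = 16.9×10⁻⁶ × 161 × 2550 = 6.938 mm.
The gap closes (δ_free > 1.9 mm) and the wall then resists a further 6.938 − 1.9 = 5.038 mm of expansion.
That suppressed elongation corresponds to σ = E·Δ/L = 116×10³ × 5.038/2550 = 229.2 MPa.
P = σA = 229.2 × 1675 = 383.9 kN.

P ≈ 384 kN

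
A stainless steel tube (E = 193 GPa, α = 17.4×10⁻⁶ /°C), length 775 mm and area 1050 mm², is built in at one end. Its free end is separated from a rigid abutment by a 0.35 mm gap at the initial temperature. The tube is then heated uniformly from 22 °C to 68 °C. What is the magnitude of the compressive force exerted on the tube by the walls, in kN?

P ≈ 70.7 kN

Free thermal elongation = αΔT L = 17.4×10⁻⁶ × 46 × 775 = 0.6203 mm.
After closing the 0.35 mm clearance, 0.6203 − 0.35 = 0.2703 mm of expansion remains to be suppressed by the wall.
So σ = E(δ_free − g)/L = 193×10³ × 0.2703/775 = 67.32 MPa.
P = σA = 67.32 × 1050 = 70.68 kN.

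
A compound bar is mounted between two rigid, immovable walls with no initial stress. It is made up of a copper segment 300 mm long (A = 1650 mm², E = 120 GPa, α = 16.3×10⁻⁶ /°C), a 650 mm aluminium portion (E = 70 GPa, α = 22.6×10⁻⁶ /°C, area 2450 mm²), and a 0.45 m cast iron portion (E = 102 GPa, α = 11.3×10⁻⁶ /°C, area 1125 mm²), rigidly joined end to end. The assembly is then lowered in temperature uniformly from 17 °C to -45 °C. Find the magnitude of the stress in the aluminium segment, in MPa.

σ ≈ 67.6 MPa (tensile)

If the supports were absent, the total length change would be Σ αᵢΔT Lᵢ = 16.3×10⁻⁶×62×300 + 22.6×10⁻⁶×62×650 + 11.3×10⁻⁶×62×450 = 1.529 mm.
The walls prevent any net length change, so an axial force P (same in every segment) develops. Compatibility: P · Σ Lᵢ/(AᵢEᵢ) = δ_free.
Σ Lᵢ/(AᵢEᵢ) = 300/(1650×120×10³) + 650/(2450×70×10³) + 450/(1125×102×10³) = 9.227×10⁻⁶ mm/N.
So P = 1.529 / 9.227×10⁻⁶ = 165.7 kN, tensile.
σ_{aluminium} = P / A = 165700 / 2450 = 67.65 MPa.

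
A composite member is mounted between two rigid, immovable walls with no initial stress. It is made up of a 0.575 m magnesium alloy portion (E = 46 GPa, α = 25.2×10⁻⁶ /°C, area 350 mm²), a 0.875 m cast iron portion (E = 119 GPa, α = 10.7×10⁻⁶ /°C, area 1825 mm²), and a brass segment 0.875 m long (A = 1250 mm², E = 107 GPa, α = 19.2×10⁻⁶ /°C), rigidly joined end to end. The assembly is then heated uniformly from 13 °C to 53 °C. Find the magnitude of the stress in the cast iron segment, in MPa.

σ ≈ 19.3 MPa (compressive)

If the supports were absent, the total length change would be Σ αᵢΔT Lᵢ = 25.2×10⁻⁶×40×575 + 10.7×10⁻⁶×40×875 + 19.2×10⁻⁶×40×875 = 1.626 mm.
The walls prevent any net length change, so an axial force P (same in every segment) develops. Compatibility: P · Σ Lᵢ/(AᵢEᵢ) = δ_free.
Σ Lᵢ/(AᵢEᵢ) = 575/(350×46×10³) + 875/(1825×119×10³) + 875/(1250×107×10³) = 4.629×10⁻⁵ mm/N.
P = 1.626 / 4.629×10⁻⁵ = 35130 N = 35.13 kN, compressive.
σ_{cast iron} = P / A = 35130 / 1825 = 19.25 MPa.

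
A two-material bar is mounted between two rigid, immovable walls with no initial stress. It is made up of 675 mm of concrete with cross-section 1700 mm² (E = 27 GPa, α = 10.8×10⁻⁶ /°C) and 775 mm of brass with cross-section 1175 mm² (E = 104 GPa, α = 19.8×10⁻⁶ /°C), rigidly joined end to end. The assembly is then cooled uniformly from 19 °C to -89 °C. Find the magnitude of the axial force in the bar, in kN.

If the supports were absent, the total length change would be Σ αᵢΔT Lᵢ = 10.8×10⁻⁶×108×675 + 19.8×10⁻⁶×108×775 = 2.445 mm.
Since the ends are fixed, an axial force P builds up, equal in every segment, with P · Σ Lᵢ/(AᵢEᵢ) = δ_free.
Σ Lᵢ/(AᵢEᵢ) = 675/(1700×27×10³) + 775/(1175×104×10³) = 2.105×10⁻⁵ mm/N.
P = 2.445 / 2.105×10⁻⁵ = 116100 N = 116.1 kN, tensile.

P ≈ 116 kN (tensile)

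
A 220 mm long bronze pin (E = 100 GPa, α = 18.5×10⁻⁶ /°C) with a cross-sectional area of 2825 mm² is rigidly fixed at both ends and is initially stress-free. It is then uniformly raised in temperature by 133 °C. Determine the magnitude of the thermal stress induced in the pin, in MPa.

σ ≈ 246 MPa (compressive)

The supports are rigid, so the total axial strain is zero. The restrained thermal strain is ε = αΔT = 18.5×10⁻⁶ × 133 = 2460.5×10⁻⁶.
Hence σ = E·αΔT = 100×10³ × 2460.5×10⁻⁶ = 246 MPa, compressive.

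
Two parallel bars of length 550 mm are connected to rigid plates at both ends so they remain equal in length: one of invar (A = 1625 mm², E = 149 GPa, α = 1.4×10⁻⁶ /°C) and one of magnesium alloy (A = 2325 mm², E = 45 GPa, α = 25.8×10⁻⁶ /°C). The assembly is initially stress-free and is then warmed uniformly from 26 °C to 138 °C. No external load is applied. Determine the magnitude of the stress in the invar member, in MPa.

σ ≈ 123 MPa (tensile)

Both members must finish at the same length. With the larger α, the magnesium alloy tends to over-expand; the plates restrain it, putting the magnesium alloy in compression and the invar in tension. With no external load the two internal forces are equal and opposite, magnitude P.
Equating the net (thermal + elastic) strains gives |α₁ − α₂|·ΔT = P·[1/(A₁E₁) + 1/(A₂E₂)].
|α₁ − α₂|·ΔT = 24.4×10⁻⁶ × 112 = 0.002733.
1/(A₁E₁) + 1/(A₂E₂) = 1/(1625×149×10³) + 1/(2325×45×10³) = 1.369×10⁻⁸ N⁻¹.
P = 0.002733 / 1.369×10⁻⁸ = 199600 N = 199.6 kN.
σ_{invar} = P/A₁ = 199600/1625 = 122.9 MPa, tensile.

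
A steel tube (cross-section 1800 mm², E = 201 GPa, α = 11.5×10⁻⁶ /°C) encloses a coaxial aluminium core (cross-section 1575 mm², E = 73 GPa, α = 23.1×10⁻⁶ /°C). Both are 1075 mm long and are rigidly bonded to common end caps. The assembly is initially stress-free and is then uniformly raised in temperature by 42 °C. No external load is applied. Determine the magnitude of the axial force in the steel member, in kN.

P ≈ 42.5 kN (tensile in the steel)

The aluminium has the larger α, so on heating it would change length more than the steel if both were free. The rigid plates force a common final length, so the aluminium is put into compression and the steel into tension, with equal and opposite forces P (no external load).
Equating the net (thermal + elastic) strains gives |α₁ − α₂|·ΔT = P·[1/(A₁E₁) + 1/(A₂E₂)].
|α₁ − α₂|·ΔT = 11.6×10⁻⁶ × 42 = 0.0004872.
1/(A₁E₁) + 1/(A₂E₂) = 1/(1800×201×10³) + 1/(1575×73×10³) = 1.146×10⁻⁸ N⁻¹.
So P = 0.0004872 / 1.146×10⁻⁸ = 42.51 kN.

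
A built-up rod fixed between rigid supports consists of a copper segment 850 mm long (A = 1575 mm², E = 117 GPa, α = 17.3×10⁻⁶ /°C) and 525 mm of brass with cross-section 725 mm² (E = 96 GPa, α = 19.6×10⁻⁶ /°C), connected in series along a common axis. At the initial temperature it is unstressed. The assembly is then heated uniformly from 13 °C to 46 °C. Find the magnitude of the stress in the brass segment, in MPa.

σ ≈ 93.6 MPa (compressive)

If the supports were absent, the total length change would be Σ αᵢΔT Lᵢ = 17.3×10⁻⁶×33×850 + 19.6×10⁻⁶×33×525 = 0.8248 mm.
Since the ends are fixed, an axial force P builds up, equal in every segment, with P · Σ Lᵢ/(AᵢEᵢ) = δ_free.
Σ Lᵢ/(AᵢEᵢ) = 850/(1575×117×10³) + 525/(725×96×10³) = 1.216×10⁻⁵ mm/N.
Hence P = δ_free / Σ(L/AE) = 0.8248/1.216×10⁻⁵ = 67.86 kN (compressive).
σ_{brass} = P / A = 67860 / 725 = 93.59 MPa.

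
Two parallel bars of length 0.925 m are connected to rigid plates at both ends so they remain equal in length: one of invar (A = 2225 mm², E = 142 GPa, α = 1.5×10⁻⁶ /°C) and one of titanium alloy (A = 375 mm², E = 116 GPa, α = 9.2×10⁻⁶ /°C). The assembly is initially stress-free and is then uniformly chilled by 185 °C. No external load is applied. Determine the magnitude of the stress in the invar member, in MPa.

σ ≈ 24.5 MPa (compressive)

The titanium alloy has the larger α, so on cooling it would change length more than the invar if both were free. The rigid plates force a common final length, so the titanium alloy is put into tension and the invar into compression, with equal and opposite forces P (no external load).
Setting the final lengths equal and cancelling L: (α₁ − α₂)ΔT = P/(A₁E₁) + P/(A₂E₂).
|α₁ − α₂|·ΔT = 7.7×10⁻⁶ × 185 = 0.001424.
1/(A₁E₁) + 1/(A₂E₂) = 1/(2225×142×10³) + 1/(375×116×10³) = 2.615×10⁻⁸ N⁻¹.
P = 0.001424 / 2.615×10⁻⁸ = 54470 N = 54.47 kN.
σ_{invar} = P/A₁ = 54470/2225 = 24.48 MPa, compressive.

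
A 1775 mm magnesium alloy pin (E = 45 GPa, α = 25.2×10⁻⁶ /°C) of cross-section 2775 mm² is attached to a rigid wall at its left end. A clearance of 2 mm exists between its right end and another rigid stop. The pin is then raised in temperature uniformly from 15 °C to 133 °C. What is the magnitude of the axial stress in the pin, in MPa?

σ ≈ 83.1 MPa (compressive)

Unrestrained expansion: δ_free = αΔT L = 25.2×10⁻⁶ × 118 × 1775 = 5.278 mm.
After closing the 2 mm clearance, 5.278 − 2 = 3.278 mm of expansion remains to be suppressed by the wall.
Compatibility: PL/(AE) = 3.278 mm, so σ = P/A = E × (3.278/1775) = 83.11 MPa.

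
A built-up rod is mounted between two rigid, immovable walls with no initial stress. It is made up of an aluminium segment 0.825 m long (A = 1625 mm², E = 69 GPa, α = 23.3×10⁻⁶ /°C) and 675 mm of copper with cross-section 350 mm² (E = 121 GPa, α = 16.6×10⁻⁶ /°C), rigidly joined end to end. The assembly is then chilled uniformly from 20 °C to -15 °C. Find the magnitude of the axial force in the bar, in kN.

If the supports were absent, the total length change would be Σ αᵢΔT Lᵢ = 23.3×10⁻⁶×35×825 + 16.6×10⁻⁶×35×675 = 1.065 mm.
Since the ends are fixed, an axial force P builds up, equal in every segment, with P · Σ Lᵢ/(AᵢEᵢ) = δ_free.
The series flexibility is Σ Lᵢ/(AᵢEᵢ) = 825/(1625×69×10³) + 675/(350×121×10³) = 2.33×10⁻⁵ mm/N.
P = 1.065 / 2.33×10⁻⁵ = 45710 N = 45.71 kN, tensile.

P ≈ 45.7 kN (tensile)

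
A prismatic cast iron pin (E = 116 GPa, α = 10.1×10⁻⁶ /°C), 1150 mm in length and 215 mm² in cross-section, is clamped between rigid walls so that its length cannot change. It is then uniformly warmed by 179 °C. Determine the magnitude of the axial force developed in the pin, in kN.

The ends cannot move, so σ = EαΔT = 116×10³ × 10.1×10⁻⁶ × 179 = 209.7 MPa.
Axial force P = σA = 209.7 × 215 = 45090 N = 45.09 kN, compressive.

P ≈ 45.1 kN (compressive)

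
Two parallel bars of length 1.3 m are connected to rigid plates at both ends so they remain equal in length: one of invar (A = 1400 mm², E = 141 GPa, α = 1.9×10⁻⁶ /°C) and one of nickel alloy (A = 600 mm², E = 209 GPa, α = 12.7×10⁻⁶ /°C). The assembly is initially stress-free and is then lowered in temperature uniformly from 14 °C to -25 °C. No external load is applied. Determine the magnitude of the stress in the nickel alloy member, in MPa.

The nickel alloy has the larger α, so on cooling it would change length more than the invar if both were free. The rigid plates force a common final length, so the nickel alloy is put into tension and the invar into compression, with equal and opposite forces P (no external load).
Equating the net (thermal + elastic) strains gives |α₁ − α₂|·ΔT = P·[1/(A₁E₁) + 1/(A₂E₂)].
|α₁ − α₂|·ΔT = 10.8×10⁻⁶ × 39 = 0.0004212.
1/(A₁E₁) + 1/(A₂E₂) = 1/(1400×141×10³) + 1/(600×209×10³) = 1.304×10⁻⁸ N⁻¹.
So P = 0.0004212 / 1.304×10⁻⁸ = 32.3 kN.
σ_{nickel alloy} = P/A₂ = 32300/600 = 53.83 MPa, tensile.

σ ≈ 53.8 MPa (tensile)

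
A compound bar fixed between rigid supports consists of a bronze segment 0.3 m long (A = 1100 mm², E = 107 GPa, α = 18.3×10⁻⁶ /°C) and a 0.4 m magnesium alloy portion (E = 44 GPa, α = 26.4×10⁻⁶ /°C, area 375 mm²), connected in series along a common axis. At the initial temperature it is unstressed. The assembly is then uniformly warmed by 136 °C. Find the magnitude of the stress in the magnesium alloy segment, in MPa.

σ ≈ 217 MPa (compressive)

With the walls removed the bar would change length by δ_free = Σ αᵢΔT Lᵢ = 18.3×10⁻⁶×136×300 + 26.4×10⁻⁶×136×400 = 2.183 mm.
The walls prevent any net length change, so an axial force P (same in every segment) develops. Compatibility: P · Σ Lᵢ/(AᵢEᵢ) = δ_free.
Σ Lᵢ/(AᵢEᵢ) = 300/(1100×107×10³) + 400/(375×44×10³) = 2.679×10⁻⁵ mm/N.
So P = 2.183 / 2.679×10⁻⁵ = 81.47 kN, compressive.
σ_{magnesium alloy} = P / A = 81470 / 375 = 217.3 MPa.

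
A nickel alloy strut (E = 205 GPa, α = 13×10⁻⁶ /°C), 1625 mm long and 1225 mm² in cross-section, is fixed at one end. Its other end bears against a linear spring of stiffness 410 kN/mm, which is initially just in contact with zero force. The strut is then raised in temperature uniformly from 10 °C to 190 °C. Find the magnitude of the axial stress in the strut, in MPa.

The unrestrained thermal change is αΔT L = 13×10⁻⁶ × 180 × 1625 = 3.803 mm.
Let P be the compressive force at the spring. The strut shortens elastically by PL/(AE) and the spring compresses by P/k; together these equal δ_free.
P [ L/(AE) + 1/k ] = δ_free → P [ 1625/(1225×205×10³) + 1/(410×10³) ] = 3.803.
P = 3.803 / 8.91×10⁻⁶ = 426800 N.
σ = P/A = 426800/1225 = 348.4 MPa.

σ ≈ 348 MPa (compressive)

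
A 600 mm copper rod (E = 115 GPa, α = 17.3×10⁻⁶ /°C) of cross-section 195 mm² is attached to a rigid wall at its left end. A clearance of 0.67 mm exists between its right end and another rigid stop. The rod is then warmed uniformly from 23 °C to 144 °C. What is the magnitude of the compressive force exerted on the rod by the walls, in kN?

Free thermal elongation = αΔT L = 17.3×10⁻⁶ × 121 × 600 = 1.256 mm.
This exceeds the 0.67 mm gap, so the wall pushes back. The portion of expansion that must be recovered elastically is δ_free − gap = 1.256 − 0.67 = 0.586 mm.
That suppressed elongation corresponds to σ = E·Δ/L = 115×10³ × 0.586/600 = 112.3 MPa.
P = σA = 112.3 × 195 = 21.9 kN.

P ≈ 21.9 kN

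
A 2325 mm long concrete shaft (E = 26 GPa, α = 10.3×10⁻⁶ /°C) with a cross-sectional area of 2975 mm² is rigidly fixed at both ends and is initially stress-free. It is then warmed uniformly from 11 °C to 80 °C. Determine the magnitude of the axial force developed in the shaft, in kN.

Full restraint means ε = 0, so the stress is σ = EαΔT = 26×10³ × 10.3×10⁻⁶ × 69 = 18.48 MPa.
Axial force P = σA = 18.48 × 2975 = 54970 N = 54.97 kN, compressive.

P ≈ 55 kN (compressive)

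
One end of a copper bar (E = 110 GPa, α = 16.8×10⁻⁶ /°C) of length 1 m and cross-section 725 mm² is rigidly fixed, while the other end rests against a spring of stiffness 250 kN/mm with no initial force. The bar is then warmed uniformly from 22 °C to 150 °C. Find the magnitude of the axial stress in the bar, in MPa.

If the spring were absent the bar would lengthen by αΔT L = 16.8×10⁻⁶ × 128 × 1000 = 2.15 mm.
With a force P in the spring, the elastic change of the bar is PL/(AE) and that of the spring is P/k; compatibility requires their sum to equal δ_free.
P [ L/(AE) + 1/k ] = δ_free → P [ 1000/(725×110×10³) + 1/(250×10³) ] = 2.15.
P = 2.15 / 1.654×10⁻⁵ = 130000 N.
σ = P/A = 130000/725 = 179.3 MPa.

σ ≈ 179 MPa (compressive)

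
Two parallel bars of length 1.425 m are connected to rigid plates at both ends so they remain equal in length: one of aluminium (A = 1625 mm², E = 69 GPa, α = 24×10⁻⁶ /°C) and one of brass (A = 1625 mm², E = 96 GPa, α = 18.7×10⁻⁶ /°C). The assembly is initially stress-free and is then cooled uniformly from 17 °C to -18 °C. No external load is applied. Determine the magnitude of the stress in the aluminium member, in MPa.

σ ≈ 7.45 MPa (tensile)

The aluminium has the larger α, so on cooling it would change length more than the brass if both were free. The rigid plates force a common final length, so the aluminium is put into tension and the brass into compression, with equal and opposite forces P (no external load).
Equating the net (thermal + elastic) strains gives |α₁ − α₂|·ΔT = P·[1/(A₁E₁) + 1/(A₂E₂)].
|α₁ − α₂|·ΔT = 5.3×10⁻⁶ × 35 = 0.0001855.
1/(A₁E₁) + 1/(A₂E₂) = 1/(1625×69×10³) + 1/(1625×96×10³) = 1.533×10⁻⁸ N⁻¹.
So P = 0.0001855 / 1.533×10⁻⁸ = 12.1 kN.
σ_{aluminium} = P/A₁ = 12100/1625 = 7.447 MPa, tensile.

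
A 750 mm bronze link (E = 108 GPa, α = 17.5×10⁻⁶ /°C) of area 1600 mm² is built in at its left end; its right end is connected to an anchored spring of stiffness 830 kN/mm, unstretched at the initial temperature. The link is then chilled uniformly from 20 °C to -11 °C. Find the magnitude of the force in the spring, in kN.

P ≈ 73.4 kN

Free thermal contraction: δ_free = αΔT L = 17.5×10⁻⁶ × 31 × 750 = 0.4069 mm.
Let P be the tensile force in the spring. The link extends elastically by PL/(AE) and the spring stretches by P/k; together these equal δ_free.
P [ L/(AE) + 1/k ] = δ_free → P [ 750/(1600×108×10³) + 1/(830×10³) ] = 0.4069.
P = 0.4069 / 5.545×10⁻⁶ = 73380 N.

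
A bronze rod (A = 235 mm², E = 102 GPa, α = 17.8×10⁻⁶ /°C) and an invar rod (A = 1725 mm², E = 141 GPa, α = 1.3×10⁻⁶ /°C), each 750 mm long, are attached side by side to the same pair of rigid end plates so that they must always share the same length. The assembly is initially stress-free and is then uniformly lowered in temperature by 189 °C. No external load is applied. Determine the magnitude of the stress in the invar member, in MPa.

The bronze has the larger α, so on cooling it would change length more than the invar if both were free. The rigid plates force a common final length, so the bronze is put into tension and the invar into compression, with equal and opposite forces P (no external load).
Setting the final lengths equal and cancelling L: (α₁ − α₂)ΔT = P/(A₁E₁) + P/(A₂E₂).
|α₁ − α₂|·ΔT = 16.5×10⁻⁶ × 189 = 0.003118.
1/(A₁E₁) + 1/(A₂E₂) = 1/(235×102×10³) + 1/(1725×141×10³) = 4.583×10⁻⁸ N⁻¹.
P = 0.003118 / 4.583×10⁻⁸ = 68040 N = 68.04 kN.
σ_{invar} = P/A₂ = 68040/1725 = 39.45 MPa, compressive.

σ ≈ 39.4 MPa (compressive)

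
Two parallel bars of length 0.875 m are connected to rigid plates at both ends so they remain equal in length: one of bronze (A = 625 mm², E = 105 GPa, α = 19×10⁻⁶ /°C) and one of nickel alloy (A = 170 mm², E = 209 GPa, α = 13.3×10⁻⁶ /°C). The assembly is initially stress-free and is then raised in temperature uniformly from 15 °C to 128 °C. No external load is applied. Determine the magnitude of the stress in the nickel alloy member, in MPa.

The bronze has the larger α, so on heating it would change length more than the nickel alloy if both were free. The rigid plates force a common final length, so the bronze is put into compression and the nickel alloy into tension, with equal and opposite forces P (no external load).
Equating the net (thermal + elastic) strains gives |α₁ − α₂|·ΔT = P·[1/(A₁E₁) + 1/(A₂E₂)].
|α₁ − α₂|·ΔT = 5.7×10⁻⁶ × 113 = 0.0006441.
1/(A₁E₁) + 1/(A₂E₂) = 1/(625×105×10³) + 1/(170×209×10³) = 4.338×10⁻⁸ N⁻¹.
P = 0.0006441 / 4.338×10⁻⁸ = 14850 N = 14.85 kN.
σ_{nickel alloy} = P/A₂ = 14850/170 = 87.33 MPa, tensile.

σ ≈ 87.3 MPa (tensile)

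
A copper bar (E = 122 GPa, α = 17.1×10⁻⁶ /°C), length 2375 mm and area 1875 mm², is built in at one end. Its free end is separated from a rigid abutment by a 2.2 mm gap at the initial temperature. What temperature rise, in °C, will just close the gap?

ΔT ≈ 54.2 °C

Contact occurs when the free expansion equals the gap: αΔT L = 2.2 mm.
So ΔT = g/(αL) = 2.2/(17.1×10⁻⁶ × 2375) = 54.17 °C.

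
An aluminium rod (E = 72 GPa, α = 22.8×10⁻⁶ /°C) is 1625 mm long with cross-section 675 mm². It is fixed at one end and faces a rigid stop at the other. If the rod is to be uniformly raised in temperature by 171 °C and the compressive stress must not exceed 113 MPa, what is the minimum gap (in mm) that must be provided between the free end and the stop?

Free expansion if unrestrained: δ_free = αΔT L = 22.8×10⁻⁶ × 171 × 1625 = 6.336 mm.
A stress of 113 MPa corresponds to the wall pushing the rod back by σL/E = 113×1625/(72×10³) = 2.55 mm.
The gap must absorb the remainder: g_min = 6.336 − 2.55 = 3.785 mm.

g ≈ 3.79 mm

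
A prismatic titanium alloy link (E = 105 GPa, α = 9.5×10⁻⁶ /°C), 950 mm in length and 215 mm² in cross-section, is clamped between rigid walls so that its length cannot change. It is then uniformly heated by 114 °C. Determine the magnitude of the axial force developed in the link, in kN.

Full restraint means ε = 0, so the stress is σ = EαΔT = 105×10³ × 9.5×10⁻⁶ × 114 = 113.7 MPa.
Axial force P = σA = 113.7 × 215 = 24450 N = 24.45 kN, compressive.

P ≈ 24.4 kN (compressive)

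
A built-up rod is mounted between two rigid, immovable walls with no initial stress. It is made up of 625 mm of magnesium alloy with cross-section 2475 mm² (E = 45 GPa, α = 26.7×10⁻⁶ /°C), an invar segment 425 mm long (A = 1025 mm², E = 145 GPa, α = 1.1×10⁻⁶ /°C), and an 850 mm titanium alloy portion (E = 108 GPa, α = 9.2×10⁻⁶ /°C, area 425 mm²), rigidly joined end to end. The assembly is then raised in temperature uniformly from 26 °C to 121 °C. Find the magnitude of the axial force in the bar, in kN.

P ≈ 87.9 kN (compressive)

Free thermal expansion of the whole bar: Σ αᵢΔT Lᵢ = 26.7×10⁻⁶×95×625 + 1.1×10⁻⁶×95×425 + 9.2×10⁻⁶×95×850 = 2.373 mm.
The walls prevent any net length change, so an axial force P (same in every segment) develops. Compatibility: P · Σ Lᵢ/(AᵢEᵢ) = δ_free.
The series flexibility is Σ Lᵢ/(AᵢEᵢ) = 625/(2475×45×10³) + 425/(1025×145×10³) + 850/(425×108×10³) = 2.699×10⁻⁵ mm/N.
Hence P = δ_free / Σ(L/AE) = 2.373/2.699×10⁻⁵ = 87.91 kN (compressive).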